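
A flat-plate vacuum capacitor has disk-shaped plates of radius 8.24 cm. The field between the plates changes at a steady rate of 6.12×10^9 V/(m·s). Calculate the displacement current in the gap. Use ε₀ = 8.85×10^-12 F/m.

1.16×10^-3 A

With a uniform field, Φ_E = EA, so I_d = ε₀ A dE/dt = 1.16×10^-3 A.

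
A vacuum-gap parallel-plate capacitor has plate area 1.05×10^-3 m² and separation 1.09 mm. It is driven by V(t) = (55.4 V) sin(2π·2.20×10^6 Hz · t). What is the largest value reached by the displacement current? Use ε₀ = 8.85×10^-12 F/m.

6.53×10^-3 A

(dE/dt)_max = V₀ω/d = 7.024×10^11 V/(m·s); ω = 2πf = 1.382×10^7 rad/s.
I_d,max = ε₀ A (dE/dt)_max = (8.85×10^-12)(1.05×10^-3)(7.024×10^11) = 6.53×10^-3 A.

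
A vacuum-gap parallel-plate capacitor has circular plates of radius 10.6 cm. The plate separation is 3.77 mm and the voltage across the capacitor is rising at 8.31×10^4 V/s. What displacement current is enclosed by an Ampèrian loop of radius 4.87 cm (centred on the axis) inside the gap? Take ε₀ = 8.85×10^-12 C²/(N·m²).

1.45×10^-6 A

dE/dt = (dV/dt)/d = 2.204×10^7 V/(m·s); I_d = ε₀(πR²)(dE/dt) = (8.85×10^-12)(0.03530)(2.204×10^7) = 6.885×10^-6 A.
Through an area πr² the displacement current is I_d·(πr²/πR²) = I_d (r/R)² = 1.45×10^-6 A.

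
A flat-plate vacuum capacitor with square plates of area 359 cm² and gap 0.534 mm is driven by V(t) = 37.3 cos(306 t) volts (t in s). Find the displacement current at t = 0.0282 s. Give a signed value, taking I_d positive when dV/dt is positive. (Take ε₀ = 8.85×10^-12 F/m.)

dE/dt = (V₀ω/d)·−sin(ωt) with ωt = 8.6292 rad: (37.3)(306)(-0.7143)/(5.34×10^-4) = -1.527×10^7 V/(m·s).
I_d = ε₀ A dE/dt = (8.85×10^-12)(0.0359)(-1.527×10^7) = -4.85×10^-6 A.

-4.85×10^-6 A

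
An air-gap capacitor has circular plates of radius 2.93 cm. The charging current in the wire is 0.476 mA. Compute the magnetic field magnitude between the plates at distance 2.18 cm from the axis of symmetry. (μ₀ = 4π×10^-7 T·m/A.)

2.42×10^-9 T

By continuity the displacement current in the gap matches the conduction current: I_d = 4.76×10^-4 A.
∮B·dl = μ₀ I_d,enc with I_d,enc = I_d r²/R² = 2.635×10^-4 A; so B = μ₀ I_d,enc/(2πr) = 2.42×10^-9 T.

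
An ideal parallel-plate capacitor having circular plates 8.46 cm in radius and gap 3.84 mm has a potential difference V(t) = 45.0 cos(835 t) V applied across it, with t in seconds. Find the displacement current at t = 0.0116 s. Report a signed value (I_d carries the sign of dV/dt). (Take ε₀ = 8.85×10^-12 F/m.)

5.03×10^-7 A

dV/dt = (45.0)(835)·−sin(9.686) = 9704 V/s.
I_d = C dV/dt with C = ε₀A/d = (8.85×10^-12)(0.02248)/(3.84×10^-3) = 5.181×10^-11 F, so I_d = (5.181×10^-11)(9704) = 5.03×10^-7 A.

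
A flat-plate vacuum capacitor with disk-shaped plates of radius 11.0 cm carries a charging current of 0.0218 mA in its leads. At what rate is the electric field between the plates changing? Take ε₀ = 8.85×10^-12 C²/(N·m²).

6.48×10^7 V/(m·s)

Charge continuity gives I_d = I = 2.18×10^-5 A between the plates.
Inverting I_d = ε₀ A dE/dt gives dE/dt = 2.18×10^-5 / (8.85×10^-12 · 0.03801) = 6.48×10^7 V/(m·s).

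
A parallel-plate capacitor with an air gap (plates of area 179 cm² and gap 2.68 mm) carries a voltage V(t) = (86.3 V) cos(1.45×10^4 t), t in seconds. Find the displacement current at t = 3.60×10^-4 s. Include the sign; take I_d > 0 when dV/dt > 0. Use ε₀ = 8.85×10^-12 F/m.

dE/dt = (V₀ω/d)·−sin(ωt) with ωt = 5.22 rad: (86.3)(1.45×10^4)(0.8739)/(2.68×10^-3) = 4.080×10^8 V/(m·s).
I_d = ε₀ A dE/dt = (8.85×10^-12)(0.0179)(4.080×10^8) = 6.46×10^-5 A.

6.46×10^-5 A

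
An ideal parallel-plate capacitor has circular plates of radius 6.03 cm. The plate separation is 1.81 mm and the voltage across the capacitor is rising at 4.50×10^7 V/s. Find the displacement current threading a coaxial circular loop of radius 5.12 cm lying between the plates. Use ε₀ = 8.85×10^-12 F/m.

With E = V/d, dE/dt = 2.486×10^10 V/(m·s) and πR² = 0.01142 m², giving I_d = ε₀ πR² dE/dt = 2.513×10^-3 A.
Through an area πr² the displacement current is I_d·(πr²/πR²) = I_d (r/R)² = 1.81×10^-3 A.

1.81×10^-3 A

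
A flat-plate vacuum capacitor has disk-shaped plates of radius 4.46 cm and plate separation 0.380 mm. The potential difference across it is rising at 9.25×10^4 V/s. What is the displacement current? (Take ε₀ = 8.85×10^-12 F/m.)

The displacement current equals the charging current C dV/dt. With C = ε₀A/d = (8.85×10^-12)(6.249×10^-3)/(3.80×10^-4) = 1.455×10^-10 F, I_d = (1.455×10^-10)(9.25×10^4) = 1.35×10^-5 A.

1.35×10^-5 A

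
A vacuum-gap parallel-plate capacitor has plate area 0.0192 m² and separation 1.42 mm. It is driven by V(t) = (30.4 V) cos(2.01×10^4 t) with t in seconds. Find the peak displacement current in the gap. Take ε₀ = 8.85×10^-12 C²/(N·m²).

C = ε₀A/d = (8.85×10^-12)(0.0192)/(1.42×10^-3) = 1.197×10^-10 F; ω = 2.01×10^4 rad/s.
I_d = C dV/dt, so |I_d|_max = C V₀ ω = (1.197×10^-10)(30.4)(2.01×10^4) = 7.31×10^-5 A.

7.31×10^-5 A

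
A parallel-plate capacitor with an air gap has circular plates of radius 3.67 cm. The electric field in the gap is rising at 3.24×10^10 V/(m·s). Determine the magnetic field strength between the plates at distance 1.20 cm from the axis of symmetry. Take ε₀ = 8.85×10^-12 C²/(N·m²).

2.16×10^-9 T

Through the whole plate area (πR² = 4.231×10^-3 m²), I_d = ε₀ πR² dE/dt = 1.213×10^-3 A.
∮B·dl = μ₀ I_d,enc with I_d,enc = I_d r²/R² = 1.297×10^-4 A; so B = μ₀ I_d,enc/(2πr) = 2.16×10^-9 T.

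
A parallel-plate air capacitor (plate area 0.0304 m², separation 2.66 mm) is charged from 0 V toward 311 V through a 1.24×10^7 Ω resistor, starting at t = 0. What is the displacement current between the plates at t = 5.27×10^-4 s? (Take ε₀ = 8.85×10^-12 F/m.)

1.65×10^-5 A

With C = ε₀A/d = (8.85×10^-12)(0.0304)/(2.66×10^-3) = 1.011×10^-10 F, the time constant is τ = RC = 1.254×10^-3 s, so t/τ = 0.4203 and e^(−t/τ) = 0.6568.
I_d = I_cond = (V₀/R) e^(−t/τ) = (2.508×10^-5)(0.6568) = 1.65×10^-5 A.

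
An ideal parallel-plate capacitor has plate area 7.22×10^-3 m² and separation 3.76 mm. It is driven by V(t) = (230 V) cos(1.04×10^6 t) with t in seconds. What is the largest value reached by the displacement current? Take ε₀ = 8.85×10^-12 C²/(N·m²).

The displacement current equals the conduction current C dV/dt, which peaks at C V₀ ω.
With C = ε₀A/d = (8.85×10^-12)(7.22×10^-3)/(3.76×10^-3) = 1.699×10^-11 F and ω = 1.04×10^6 rad/s, I_d,max = (1.699×10^-11)(230)(1.04×10^6) = 4.06×10^-3 A.

4.06×10^-3 A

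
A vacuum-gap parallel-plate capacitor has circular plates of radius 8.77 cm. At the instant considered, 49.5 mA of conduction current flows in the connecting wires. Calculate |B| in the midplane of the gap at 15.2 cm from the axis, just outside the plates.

No conduction current crosses the gap, so I_d there equals the 0.0495 A in the leads.
For r ≥ R the full I_d is enclosed: B = μ₀ I_d/(2πr) = (4π×10^-7)(0.0495)/(2π·0.152) = 6.51×10^-8 T.

6.51×10^-8 T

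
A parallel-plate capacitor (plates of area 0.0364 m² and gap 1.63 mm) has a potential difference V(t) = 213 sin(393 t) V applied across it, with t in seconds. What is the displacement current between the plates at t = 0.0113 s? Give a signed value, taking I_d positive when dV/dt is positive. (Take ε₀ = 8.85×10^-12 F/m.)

-4.44×10^-6 A

dV/dt = (213)(393)·cos(4.4409) = -2.245×10^4 V/s.
I_d = C dV/dt with C = ε₀A/d = (8.85×10^-12)(0.0364)/(1.63×10^-3) = 1.976×10^-10 F, so I_d = (1.976×10^-10)(-2.245×10^4) = -4.44×10^-6 A.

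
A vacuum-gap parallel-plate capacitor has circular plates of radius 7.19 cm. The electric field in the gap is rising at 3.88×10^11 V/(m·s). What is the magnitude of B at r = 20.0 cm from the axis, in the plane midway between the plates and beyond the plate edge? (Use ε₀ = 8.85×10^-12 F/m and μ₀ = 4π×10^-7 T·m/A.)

Total displacement current: I_d = ε₀(πR²)(dE/dt) = (8.85×10^-12)(0.01624)(3.88×10^11) = 0.05576 A.
For r ≥ R the full I_d is enclosed: B = μ₀ I_d/(2πr) = (4π×10^-7)(0.05576)/(2π·0.200) = 5.58×10^-8 T.

5.58×10^-8 T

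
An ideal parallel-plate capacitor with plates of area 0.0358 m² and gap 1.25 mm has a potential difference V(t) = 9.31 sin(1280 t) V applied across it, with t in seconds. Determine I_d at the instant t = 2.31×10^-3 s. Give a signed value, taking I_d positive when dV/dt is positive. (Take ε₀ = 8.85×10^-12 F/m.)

C = ε₀A/d = (8.85×10^-12)(0.0358)/(1.25×10^-3) = 2.535×10^-10 F. dV/dt = V₀ω·cos(ωt); at ωt = 2.9568 rad this factor is -0.9830.
I_d = C dV/dt = (2.535×10^-10)(9.31)(1280)(-0.9830) = -2.97×10^-6 A.

-2.97×10^-6 A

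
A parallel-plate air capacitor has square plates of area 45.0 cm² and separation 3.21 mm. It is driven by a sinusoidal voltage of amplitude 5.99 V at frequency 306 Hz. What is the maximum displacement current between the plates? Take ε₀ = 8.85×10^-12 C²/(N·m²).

The displacement current equals the conduction current C dV/dt, which peaks at C V₀ ω.
With C = ε₀A/d = (8.85×10^-12)(4.50×10^-3)/(3.21×10^-3) = 1.241×10^-11 F and ω = 2πf = 1923 rad/s, I_d,max = (1.241×10^-11)(5.99)(1923) = 1.43×10^-7 A.

1.43×10^-7 A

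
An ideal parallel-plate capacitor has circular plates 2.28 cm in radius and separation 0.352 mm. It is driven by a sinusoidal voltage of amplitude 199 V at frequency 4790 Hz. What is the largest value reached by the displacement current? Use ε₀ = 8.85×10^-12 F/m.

C = ε₀A/d = (8.85×10^-12)(1.633×10^-3)/(3.52×10^-4) = 4.106×10^-11 F; ω = 2πf = 3.010×10^4 rad/s.
I_d = C dV/dt, so |I_d|_max = C V₀ ω = (4.106×10^-11)(199)(3.010×10^4) = 2.46×10^-4 A.

2.46×10^-4 A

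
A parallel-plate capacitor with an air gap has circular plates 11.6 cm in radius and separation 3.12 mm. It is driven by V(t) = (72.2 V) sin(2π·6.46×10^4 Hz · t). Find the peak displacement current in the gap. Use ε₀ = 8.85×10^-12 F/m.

3.51×10^-3 A

(dE/dt)_max = V₀ω/d = 9.393×10^9 V/(m·s); ω = 2πf = 4.059×10^5 rad/s.
I_d,max = ε₀ A (dE/dt)_max = (8.85×10^-12)(0.04227)(9.393×10^9) = 3.51×10^-3 A.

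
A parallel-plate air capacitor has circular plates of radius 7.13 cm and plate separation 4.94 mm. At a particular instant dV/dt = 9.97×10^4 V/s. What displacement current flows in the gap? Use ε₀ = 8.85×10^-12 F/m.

2.85×10^-6 A

The displacement current equals the charging current C dV/dt. With C = ε₀A/d = (8.85×10^-12)(0.01597)/(4.94×10^-3) = 2.861×10^-11 F, I_d = (2.861×10^-11)(9.97×10^4) = 2.85×10^-6 A.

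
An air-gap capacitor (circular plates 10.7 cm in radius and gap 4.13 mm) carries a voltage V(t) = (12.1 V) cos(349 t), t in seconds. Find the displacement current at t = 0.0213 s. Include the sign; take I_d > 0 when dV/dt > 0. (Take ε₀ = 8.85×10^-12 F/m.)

-2.97×10^-7 A

dV/dt = (12.1)(349)·−sin(7.4337) = -3855 V/s.
I_d = C dV/dt with C = ε₀A/d = (8.85×10^-12)(0.03597)/(4.13×10^-3) = 7.708×10^-11 F, so I_d = (7.708×10^-11)(-3855) = -2.97×10^-7 A.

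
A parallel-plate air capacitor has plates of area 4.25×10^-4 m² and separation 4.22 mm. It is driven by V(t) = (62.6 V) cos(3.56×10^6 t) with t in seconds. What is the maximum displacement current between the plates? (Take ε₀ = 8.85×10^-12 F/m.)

(dE/dt)_max = V₀ω/d = 5.281×10^10 V/(m·s); ω = 3.56×10^6 rad/s.
I_d,max = ε₀ A (dE/dt)_max = (8.85×10^-12)(4.25×10^-4)(5.281×10^10) = 1.99×10^-4 A.

1.99×10^-4 A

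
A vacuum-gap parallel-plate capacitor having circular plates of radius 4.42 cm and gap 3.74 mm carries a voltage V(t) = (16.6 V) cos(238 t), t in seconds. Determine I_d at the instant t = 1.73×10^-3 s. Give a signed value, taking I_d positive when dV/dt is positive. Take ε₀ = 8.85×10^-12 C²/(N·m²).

C = ε₀A/d = (8.85×10^-12)(6.138×10^-3)/(3.74×10^-3) = 1.452×10^-11 F. dV/dt = V₀ω·−sin(ωt); at ωt = 0.41174 rad this factor is -0.4002.
I_d = C dV/dt = (1.452×10^-11)(16.6)(238)(-0.4002) = -2.30×10^-8 A.

-2.30×10^-8 A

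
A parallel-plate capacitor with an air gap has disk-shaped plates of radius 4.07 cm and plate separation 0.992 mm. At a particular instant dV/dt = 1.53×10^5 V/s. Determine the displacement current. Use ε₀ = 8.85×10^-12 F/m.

The field between the plates is E = V/d, so dE/dt = (1.53×10^5)/(9.92×10^-4 m) = 1.542×10^8 V/(m·s).
I_d = ε₀ A (dE/dt) = (8.85×10^-12)(5.204×10^-3)(1.542×10^8) = 7.10×10^-6 A.

7.10×10^-6 A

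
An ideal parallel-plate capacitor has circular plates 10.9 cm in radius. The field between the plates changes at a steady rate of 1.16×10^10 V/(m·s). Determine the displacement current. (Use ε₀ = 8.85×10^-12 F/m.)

The displacement current is ε₀ times dΦ_E/dt = ε₀ A dE/dt = (8.85×10^-12)(0.03733)(1.16×10^10) = 3.83×10^-3 A.

3.83×10^-3 A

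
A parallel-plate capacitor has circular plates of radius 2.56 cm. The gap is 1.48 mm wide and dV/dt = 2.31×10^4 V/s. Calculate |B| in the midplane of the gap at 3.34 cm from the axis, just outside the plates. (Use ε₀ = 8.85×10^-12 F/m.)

1.70×10^-12 T

I_d = C dV/dt with C = ε₀πR²/d = 1.231×10^-11 F, so I_d = (1.231×10^-11)(2.31×10^4) = 2.844×10^-7 A.
With r > R the enclosed displacement current is the full I_d; B = μ₀ I_d / (2πr) = 1.70×10^-12 T.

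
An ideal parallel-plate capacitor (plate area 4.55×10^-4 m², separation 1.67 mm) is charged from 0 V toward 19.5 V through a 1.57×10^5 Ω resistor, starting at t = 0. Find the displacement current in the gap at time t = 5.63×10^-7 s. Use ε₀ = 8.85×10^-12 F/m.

With C = ε₀A/d = (8.85×10^-12)(4.55×10^-4)/(1.67×10^-3) = 2.411×10^-12 F, the time constant is τ = RC = 3.785×10^-7 s, so t/τ = 1.487 and e^(−t/τ) = 0.2260.
I_d = I_cond = (V₀/R) e^(−t/τ) = (1.242×10^-4)(0.2260) = 2.81×10^-5 A.

2.81×10^-5 A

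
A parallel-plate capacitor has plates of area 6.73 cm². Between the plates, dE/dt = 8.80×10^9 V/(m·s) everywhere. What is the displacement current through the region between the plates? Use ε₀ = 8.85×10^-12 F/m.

With a uniform field, Φ_E = EA, so I_d = ε₀ A dE/dt = 5.24×10^-5 A.

5.24×10^-5 A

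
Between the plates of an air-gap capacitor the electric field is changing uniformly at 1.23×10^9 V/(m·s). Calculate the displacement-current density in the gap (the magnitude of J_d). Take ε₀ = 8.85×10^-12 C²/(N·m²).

The displacement-current density is ε₀ ∂E/∂t = (8.85×10^-12)(1.23×10^9) = 0.0109 A/m².

0.0109 A/m²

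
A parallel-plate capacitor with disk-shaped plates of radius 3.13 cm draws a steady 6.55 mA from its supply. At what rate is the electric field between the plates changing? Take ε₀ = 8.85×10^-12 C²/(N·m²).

2.40×10^11 V/(m·s)

Charge continuity gives I_d = I = 6.55×10^-3 A between the plates.
Inverting I_d = ε₀ A dE/dt gives dE/dt = 6.55×10^-3 / (8.85×10^-12 · 3.078×10^-3) = 2.40×10^11 V/(m·s).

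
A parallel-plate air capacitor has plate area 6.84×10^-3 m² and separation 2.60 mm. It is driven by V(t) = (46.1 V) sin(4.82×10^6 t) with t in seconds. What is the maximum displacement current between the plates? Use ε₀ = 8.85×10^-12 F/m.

C = ε₀A/d = (8.85×10^-12)(6.84×10^-3)/(2.60×10^-3) = 2.328×10^-11 F; ω = 4.82×10^6 rad/s.
I_d = C dV/dt, so |I_d|_max = C V₀ ω = (2.328×10^-11)(46.1)(4.82×10^6) = 5.17×10^-3 A.

5.17×10^-3 A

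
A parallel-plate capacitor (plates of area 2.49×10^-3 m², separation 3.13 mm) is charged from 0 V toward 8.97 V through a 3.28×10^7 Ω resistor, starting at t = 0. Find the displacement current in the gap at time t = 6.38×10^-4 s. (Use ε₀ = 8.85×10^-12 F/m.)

C = ε₀A/d = (8.85×10^-12)(2.49×10^-3)/(3.13×10^-3) = 7.040×10^-12 F and τ = RC = 2.309×10^-4 s. I_d in the gap equals the RC charging current.
I_d(t) = (V₀/R) e^(−t/τ) = 2.735×10^-7 · e^(−2.763) = 1.73×10^-8 A.

1.73×10^-8 A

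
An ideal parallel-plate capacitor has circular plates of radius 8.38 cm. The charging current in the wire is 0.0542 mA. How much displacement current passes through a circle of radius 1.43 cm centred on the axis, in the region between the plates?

By continuity the displacement current in the gap matches the conduction current: I_d = 5.42×10^-5 A.
Since J_d is uniform, the enclosed fraction is (r/R)² = 0.02912, giving I_d,enc = 1.58×10^-6 A.

1.58×10^-6 A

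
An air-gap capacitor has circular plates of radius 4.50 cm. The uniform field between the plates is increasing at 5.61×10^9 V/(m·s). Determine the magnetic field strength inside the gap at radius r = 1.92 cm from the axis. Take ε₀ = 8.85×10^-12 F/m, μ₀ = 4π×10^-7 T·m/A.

5.99×10^-10 T

Total displacement current: I_d = ε₀(πR²)(dE/dt) = (8.85×10^-12)(6.362×10^-3)(5.61×10^9) = 3.159×10^-4 A.
For r < R the Ampère–Maxwell law gives B(2πr) = μ₀ I_d (r²/R²), so B = μ₀ I_d r/(2πR²) = (4π×10^-7)(3.159×10^-4)(0.0192)/(2π·0.0450²) = 5.99×10^-10 T.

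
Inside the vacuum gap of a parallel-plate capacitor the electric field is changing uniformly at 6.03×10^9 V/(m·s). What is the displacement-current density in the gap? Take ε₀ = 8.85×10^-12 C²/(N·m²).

J_d = ε₀ dE/dt = (8.85×10^-12)(6.03×10^9) = 0.0534 A/m².

0.0534 A/m²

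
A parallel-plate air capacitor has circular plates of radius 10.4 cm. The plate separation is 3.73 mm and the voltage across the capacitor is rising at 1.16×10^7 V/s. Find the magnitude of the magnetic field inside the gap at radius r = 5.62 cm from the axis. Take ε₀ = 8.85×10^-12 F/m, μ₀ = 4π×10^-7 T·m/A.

I_d = C dV/dt with C = ε₀πR²/d = 8.062×10^-11 F, so I_d = (8.062×10^-11)(1.16×10^7) = 9.352×10^-4 A.
An Ampèrian loop of radius r encloses a fraction (r/R)² of I_d. Then B·2πr = μ₀ I_d (r/R)², giving B = μ₀ I_d r/(2πR²) = 9.72×10^-10 T.

9.72×10^-10 T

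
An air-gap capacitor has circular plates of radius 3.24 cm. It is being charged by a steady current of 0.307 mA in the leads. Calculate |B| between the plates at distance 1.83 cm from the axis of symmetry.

Between the plates the displacement current equals the wire current: I_d = 0.307 mA = 3.07×10^-4 A.
∮B·dl = μ₀ I_d,enc with I_d,enc = I_d r²/R² = 9.794×10^-5 A; so B = μ₀ I_d,enc/(2πr) = 1.07×10^-9 T.

1.07×10^-9 T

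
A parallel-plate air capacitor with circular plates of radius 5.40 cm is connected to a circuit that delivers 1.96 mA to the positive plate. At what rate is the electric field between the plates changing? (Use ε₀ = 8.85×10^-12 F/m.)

2.42×10^10 V/(m·s)

Charge continuity gives I_d = I = 1.96×10^-3 A between the plates.
Inverting I_d = ε₀ A dE/dt gives dE/dt = 1.96×10^-3 / (8.85×10^-12 · 9.161×10^-3) = 2.42×10^10 V/(m·s).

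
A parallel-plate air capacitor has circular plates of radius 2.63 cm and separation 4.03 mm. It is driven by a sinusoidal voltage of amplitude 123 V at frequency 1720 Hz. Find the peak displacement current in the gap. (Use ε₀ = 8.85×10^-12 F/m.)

C = ε₀A/d = (8.85×10^-12)(2.173×10^-3)/(4.03×10^-3) = 4.772×10^-12 F; ω = 2πf = 1.081×10^4 rad/s.
I_d = C dV/dt, so |I_d|_max = C V₀ ω = (4.772×10^-12)(123)(1.081×10^4) = 6.34×10^-6 A.

6.34×10^-6 A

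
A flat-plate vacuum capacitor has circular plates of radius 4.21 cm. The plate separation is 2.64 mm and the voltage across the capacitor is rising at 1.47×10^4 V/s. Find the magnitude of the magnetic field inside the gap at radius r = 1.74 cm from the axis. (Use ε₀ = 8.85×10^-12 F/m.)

5.39×10^-13 T

dE/dt = (dV/dt)/d = 5.568×10^6 V/(m·s); I_d = ε₀(πR²)(dE/dt) = (8.85×10^-12)(5.568×10^-3)(5.568×10^6) = 2.744×10^-7 A.
An Ampèrian loop of radius r encloses a fraction (r/R)² of I_d. Then B·2πr = μ₀ I_d (r/R)², giving B = μ₀ I_d r/(2πR²) = 5.39×10^-13 T.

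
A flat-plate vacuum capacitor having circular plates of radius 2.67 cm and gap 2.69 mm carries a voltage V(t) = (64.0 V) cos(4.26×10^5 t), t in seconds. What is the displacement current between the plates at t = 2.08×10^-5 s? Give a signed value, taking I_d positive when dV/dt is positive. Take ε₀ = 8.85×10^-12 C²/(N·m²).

dV/dt = (64.0)(4.26×10^5)·−sin(8.8608) = -1.457×10^7 V/s.
I_d = C dV/dt with C = ε₀A/d = (8.85×10^-12)(2.240×10^-3)/(2.69×10^-3) = 7.370×10^-12 F, so I_d = (7.370×10^-12)(-1.457×10^7) = -1.07×10^-4 A.

-1.07×10^-4 A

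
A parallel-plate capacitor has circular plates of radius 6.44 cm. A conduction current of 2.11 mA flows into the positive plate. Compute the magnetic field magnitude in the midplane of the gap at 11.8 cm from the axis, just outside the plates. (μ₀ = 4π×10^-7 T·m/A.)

3.58×10^-9 T

Between the plates the displacement current equals the wire current: I_d = 2.11 mA = 2.11×10^-3 A.
With r > R the enclosed displacement current is the full I_d; B = μ₀ I_d / (2πr) = 3.58×10^-9 T.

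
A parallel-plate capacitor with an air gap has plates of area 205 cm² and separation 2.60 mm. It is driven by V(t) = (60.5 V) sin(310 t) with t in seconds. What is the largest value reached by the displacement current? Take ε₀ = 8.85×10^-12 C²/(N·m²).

1.31×10^-6 A

C = ε₀A/d = (8.85×10^-12)(0.0205)/(2.60×10^-3) = 6.978×10^-11 F; ω = 310 rad/s.
I_d = C dV/dt, so |I_d|_max = C V₀ ω = (6.978×10^-11)(60.5)(310) = 1.31×10^-6 A.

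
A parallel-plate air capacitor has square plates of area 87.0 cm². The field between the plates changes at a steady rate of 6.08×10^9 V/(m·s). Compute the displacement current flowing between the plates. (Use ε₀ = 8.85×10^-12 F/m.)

With a uniform field, Φ_E = EA, so I_d = ε₀ A dE/dt = 4.68×10^-4 A.

4.68×10^-4 A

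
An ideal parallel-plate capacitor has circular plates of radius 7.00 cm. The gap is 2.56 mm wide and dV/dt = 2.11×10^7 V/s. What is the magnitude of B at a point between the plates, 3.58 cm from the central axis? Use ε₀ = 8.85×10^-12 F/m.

1.64×10^-9 T

With E = V/d, dE/dt = 8.242×10^9 V/(m·s) and πR² = 0.01539 m², giving I_d = ε₀ πR² dE/dt = 1.123×10^-3 A.
For r < R the Ampère–Maxwell law gives B(2πr) = μ₀ I_d (r²/R²), so B = μ₀ I_d r/(2πR²) = (4π×10^-7)(1.123×10^-3)(0.0358)/(2π·0.0700²) = 1.64×10^-9 T.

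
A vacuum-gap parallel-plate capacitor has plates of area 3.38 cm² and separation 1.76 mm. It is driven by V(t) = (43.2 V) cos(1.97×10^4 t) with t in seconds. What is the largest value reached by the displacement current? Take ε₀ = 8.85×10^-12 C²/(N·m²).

1.45×10^-6 A

C = ε₀A/d = (8.85×10^-12)(3.38×10^-4)/(1.76×10^-3) = 1.700×10^-12 F; ω = 1.97×10^4 rad/s.
I_d = C dV/dt, so |I_d|_max = C V₀ ω = (1.700×10^-12)(43.2)(1.97×10^4) = 1.45×10^-6 A.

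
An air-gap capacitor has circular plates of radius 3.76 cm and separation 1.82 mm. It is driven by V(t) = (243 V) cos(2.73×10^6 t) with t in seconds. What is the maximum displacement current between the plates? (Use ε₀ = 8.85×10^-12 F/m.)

0.0143 A

C = ε₀A/d = (8.85×10^-12)(4.441×10^-3)/(1.82×10^-3) = 2.159×10^-11 F; ω = 2.73×10^6 rad/s.
I_d = C dV/dt, so |I_d|_max = C V₀ ω = (2.159×10^-11)(243)(2.73×10^6) = 0.0143 A.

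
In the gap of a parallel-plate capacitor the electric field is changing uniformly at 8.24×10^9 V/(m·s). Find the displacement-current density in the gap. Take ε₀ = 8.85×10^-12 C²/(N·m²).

The displacement-current density is ε₀ ∂E/∂t = (8.85×10^-12)(8.24×10^9) = 0.0729 A/m².

0.0729 A/m²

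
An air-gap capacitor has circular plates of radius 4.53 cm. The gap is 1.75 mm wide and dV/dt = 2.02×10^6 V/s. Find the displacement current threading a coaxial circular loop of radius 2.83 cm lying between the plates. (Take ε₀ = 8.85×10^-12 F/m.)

2.57×10^-5 A

dE/dt = (dV/dt)/d = 1.154×10^9 V/(m·s); I_d = ε₀(πR²)(dE/dt) = (8.85×10^-12)(6.447×10^-3)(1.154×10^9) = 6.584×10^-5 A.
Through an area πr² the displacement current is I_d·(πr²/πR²) = I_d (r/R)² = 2.57×10^-5 A.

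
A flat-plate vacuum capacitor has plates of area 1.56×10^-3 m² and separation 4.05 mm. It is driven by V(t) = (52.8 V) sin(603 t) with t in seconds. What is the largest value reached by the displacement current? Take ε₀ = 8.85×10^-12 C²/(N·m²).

1.09×10^-7 A

(dE/dt)_max = V₀ω/d = 7.861×10^6 V/(m·s); ω = 603 rad/s.
I_d,max = ε₀ A (dE/dt)_max = (8.85×10^-12)(1.56×10^-3)(7.861×10^6) = 1.09×10^-7 A.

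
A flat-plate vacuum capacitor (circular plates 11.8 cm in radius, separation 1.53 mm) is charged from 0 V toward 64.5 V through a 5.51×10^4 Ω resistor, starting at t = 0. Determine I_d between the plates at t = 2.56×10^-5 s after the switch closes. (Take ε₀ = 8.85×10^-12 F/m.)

1.87×10^-4 A

C = ε₀A/d = (8.85×10^-12)(0.04374)/(1.53×10^-3) = 2.530×10^-10 F and τ = RC = 1.394×10^-5 s. I_d in the gap equals the RC charging current.
I_d(t) = (V₀/R) e^(−t/τ) = 1.171×10^-3 · e^(−1.836) = 1.87×10^-4 A.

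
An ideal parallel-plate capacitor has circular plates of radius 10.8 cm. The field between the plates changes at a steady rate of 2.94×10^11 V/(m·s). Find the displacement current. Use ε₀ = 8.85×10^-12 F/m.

0.0953 A

The displacement current is ε₀ times dΦ_E/dt = ε₀ A dE/dt = (8.85×10^-12)(0.03664)(2.94×10^11) = 0.0953 A.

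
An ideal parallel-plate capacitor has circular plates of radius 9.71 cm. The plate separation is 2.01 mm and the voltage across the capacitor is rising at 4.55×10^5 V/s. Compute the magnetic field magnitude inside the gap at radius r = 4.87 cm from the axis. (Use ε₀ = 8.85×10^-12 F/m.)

dE/dt = (dV/dt)/d = 2.264×10^8 V/(m·s); I_d = ε₀(πR²)(dE/dt) = (8.85×10^-12)(0.02962)(2.264×10^8) = 5.935×10^-5 A.
An Ampèrian loop of radius r encloses a fraction (r/R)² of I_d. Then B·2πr = μ₀ I_d (r/R)², giving B = μ₀ I_d r/(2πR²) = 6.13×10^-11 T.

6.13×10^-11 T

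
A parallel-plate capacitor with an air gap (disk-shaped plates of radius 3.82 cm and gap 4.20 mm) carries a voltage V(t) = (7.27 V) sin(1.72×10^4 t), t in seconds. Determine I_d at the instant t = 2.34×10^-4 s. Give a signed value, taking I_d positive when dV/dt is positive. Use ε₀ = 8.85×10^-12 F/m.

C = ε₀A/d = (8.85×10^-12)(4.584×10^-3)/(4.20×10^-3) = 9.659×10^-12 F. dV/dt = V₀ω·cos(ωt); at ωt = 4.0248 rad this factor is -0.6347.
I_d = C dV/dt = (9.659×10^-12)(7.27)(1.72×10^4)(-0.6347) = -7.67×10^-7 A.

-7.67×10^-7 A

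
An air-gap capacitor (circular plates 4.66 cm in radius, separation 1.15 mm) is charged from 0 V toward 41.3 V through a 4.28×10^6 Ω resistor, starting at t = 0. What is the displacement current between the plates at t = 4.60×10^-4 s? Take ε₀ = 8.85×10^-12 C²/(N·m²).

C = ε₀A/d = (8.85×10^-12)(6.822×10^-3)/(1.15×10^-3) = 5.250×10^-11 F, so τ = RC = 2.247×10^-4 s.
The conduction current is I(t) = (V₀/R) e^(−t/τ), and the displacement current between the plates equals it.
t/τ = 2.047; I_d = (41.3/4.28×10^6) · e^(−2.047) = (9.650×10^-6)(0.1291) = 1.25×10^-6 A.

1.25×10^-6 A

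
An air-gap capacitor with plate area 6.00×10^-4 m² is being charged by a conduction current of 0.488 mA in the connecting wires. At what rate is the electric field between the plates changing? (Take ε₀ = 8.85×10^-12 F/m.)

9.19×10^10 V/(m·s)

The displacement current between the plates equals the conduction current, I_d = 0.488 mA.
Since I_d = ε₀ A dE/dt, dE/dt = I_d/(ε₀A) = (4.88×10^-4)/((8.85×10^-12)(6.00×10^-4)) = 9.19×10^10 V/(m·s).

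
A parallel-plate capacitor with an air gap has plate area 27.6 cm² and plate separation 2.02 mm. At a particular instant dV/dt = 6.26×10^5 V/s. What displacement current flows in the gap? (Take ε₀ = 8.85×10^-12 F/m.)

The field between the plates is E = V/d, so dE/dt = (6.26×10^5)/(2.02×10^-3 m) = 3.099×10^8 V/(m·s).
I_d = ε₀ A (dE/dt) = (8.85×10^-12)(2.76×10^-3)(3.099×10^8) = 7.57×10^-6 A.

7.57×10^-6 A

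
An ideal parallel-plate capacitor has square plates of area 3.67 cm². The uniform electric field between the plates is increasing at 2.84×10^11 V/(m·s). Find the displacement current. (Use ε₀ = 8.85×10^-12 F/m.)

9.22×10^-4 A

With a uniform field, Φ_E = EA, so I_d = ε₀ A dE/dt = 9.22×10^-4 A.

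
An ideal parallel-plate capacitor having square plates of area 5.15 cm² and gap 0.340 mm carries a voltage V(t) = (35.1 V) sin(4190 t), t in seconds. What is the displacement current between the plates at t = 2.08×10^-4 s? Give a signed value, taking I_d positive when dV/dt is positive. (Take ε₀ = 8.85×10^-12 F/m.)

dE/dt = (V₀ω/d)·cos(ωt) with ωt = 0.87152 rad: (35.1)(4190)(0.6437)/(3.40×10^-4) = 2.784×10^8 V/(m·s).
I_d = ε₀ A dE/dt = (8.85×10^-12)(5.15×10^-4)(2.784×10^8) = 1.27×10^-6 A.

1.27×10^-6 A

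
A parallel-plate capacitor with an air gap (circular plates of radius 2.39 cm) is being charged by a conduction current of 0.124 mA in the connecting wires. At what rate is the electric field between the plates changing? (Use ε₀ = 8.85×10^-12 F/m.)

By continuity, I_d in the gap equals the 0.124 mA flowing in the wire.
Since I_d = ε₀ A dE/dt, dE/dt = I_d/(ε₀A) = (1.24×10^-4)/((8.85×10^-12)(1.795×10^-3)) = 7.81×10^9 V/(m·s).

7.81×10^9 V/(m·s)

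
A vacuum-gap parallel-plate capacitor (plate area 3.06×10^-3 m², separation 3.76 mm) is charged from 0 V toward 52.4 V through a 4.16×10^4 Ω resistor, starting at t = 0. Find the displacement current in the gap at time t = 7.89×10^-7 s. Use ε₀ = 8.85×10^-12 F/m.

C = ε₀A/d = (8.85×10^-12)(3.06×10^-3)/(3.76×10^-3) = 7.202×10^-12 F, so τ = RC = 2.996×10^-7 s.
The conduction current is I(t) = (V₀/R) e^(−t/τ), and the displacement current between the plates equals it.
t/τ = 2.634; I_d = (52.4/4.16×10^4) · e^(−2.634) = (1.260×10^-3)(0.07179) = 9.05×10^-5 A.

9.05×10^-5 A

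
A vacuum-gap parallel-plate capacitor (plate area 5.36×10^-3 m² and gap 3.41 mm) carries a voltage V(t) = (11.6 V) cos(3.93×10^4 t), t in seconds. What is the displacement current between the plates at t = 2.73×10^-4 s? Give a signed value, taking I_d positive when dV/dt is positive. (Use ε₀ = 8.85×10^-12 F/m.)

6.12×10^-6 A

C = ε₀A/d = (8.85×10^-12)(5.36×10^-3)/(3.41×10^-3) = 1.391×10^-11 F. dV/dt = V₀ω·−sin(ωt); at ωt = 10.7289 rad this factor is 0.9647.
I_d = C dV/dt = (1.391×10^-11)(11.6)(3.93×10^4)(0.9647) = 6.12×10^-6 A.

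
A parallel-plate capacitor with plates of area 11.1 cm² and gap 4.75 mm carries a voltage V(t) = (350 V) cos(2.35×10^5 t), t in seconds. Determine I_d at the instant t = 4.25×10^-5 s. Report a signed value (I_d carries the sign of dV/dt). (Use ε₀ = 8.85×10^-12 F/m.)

dE/dt = (V₀ω/d)·−sin(ωt) with ωt = 9.9875 rad: (350)(2.35×10^5)(0.5335)/(4.75×10^-3) = 9.238×10^9 V/(m·s).
I_d = ε₀ A dE/dt = (8.85×10^-12)(1.11×10^-3)(9.238×10^9) = 9.07×10^-5 A.

9.07×10^-5 A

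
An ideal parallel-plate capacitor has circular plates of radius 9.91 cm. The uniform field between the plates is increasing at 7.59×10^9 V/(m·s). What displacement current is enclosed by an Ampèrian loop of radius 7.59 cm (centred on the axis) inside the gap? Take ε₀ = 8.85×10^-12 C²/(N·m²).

1.22×10^-3 A

Through the whole plate area (πR² = 0.03085 m²), I_d = ε₀ πR² dE/dt = 2.072×10^-3 A.
Through an area πr² the displacement current is I_d·(πr²/πR²) = I_d (r/R)² = 1.22×10^-3 A.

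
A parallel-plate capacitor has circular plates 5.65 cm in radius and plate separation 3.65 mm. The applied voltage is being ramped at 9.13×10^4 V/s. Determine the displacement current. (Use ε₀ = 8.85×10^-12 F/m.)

2.22×10^-6 A

The field between the plates is E = V/d, so dE/dt = (9.13×10^4)/(3.65×10^-3 m) = 2.501×10^7 V/(m·s).
I_d = ε₀ A (dE/dt) = (8.85×10^-12)(0.01003)(2.501×10^7) = 2.22×10^-6 A.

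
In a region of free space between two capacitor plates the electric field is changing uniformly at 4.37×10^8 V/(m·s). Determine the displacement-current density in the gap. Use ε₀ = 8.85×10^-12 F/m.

The displacement-current density is ε₀ ∂E/∂t = (8.85×10^-12)(4.37×10^8) = 3.87×10^-3 A/m².

3.87×10^-3 A/m²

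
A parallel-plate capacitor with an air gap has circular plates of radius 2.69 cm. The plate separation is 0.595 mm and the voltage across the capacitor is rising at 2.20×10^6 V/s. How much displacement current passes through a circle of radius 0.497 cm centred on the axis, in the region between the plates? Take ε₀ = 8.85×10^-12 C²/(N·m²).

2.54×10^-6 A

dE/dt = (dV/dt)/d = 3.697×10^9 V/(m·s); I_d = ε₀(πR²)(dE/dt) = (8.85×10^-12)(2.273×10^-3)(3.697×10^9) = 7.437×10^-5 A.
The field is uniform, so I_d,enc = I_d (r/R)² = (7.437×10^-5)(0.497/2.69)² = 2.54×10^-6 A.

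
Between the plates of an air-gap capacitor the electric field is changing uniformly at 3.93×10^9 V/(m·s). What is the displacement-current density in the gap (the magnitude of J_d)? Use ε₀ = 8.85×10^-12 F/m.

0.0348 A/m²

J_d = ε₀ dE/dt = (8.85×10^-12)(3.93×10^9) = 0.0348 A/m².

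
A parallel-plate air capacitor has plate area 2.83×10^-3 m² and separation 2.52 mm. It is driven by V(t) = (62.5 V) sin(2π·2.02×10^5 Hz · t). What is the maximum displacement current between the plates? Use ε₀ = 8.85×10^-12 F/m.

(dE/dt)_max = V₀ω/d = 3.147×10^10 V/(m·s); ω = 2πf = 1.269×10^6 rad/s.
I_d,max = ε₀ A (dE/dt)_max = (8.85×10^-12)(2.83×10^-3)(3.147×10^10) = 7.88×10^-4 A.

7.88×10^-4 A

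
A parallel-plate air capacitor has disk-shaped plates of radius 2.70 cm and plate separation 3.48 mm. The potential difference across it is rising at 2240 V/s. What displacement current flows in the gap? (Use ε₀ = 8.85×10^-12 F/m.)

1.30×10^-8 A

C = ε₀A/d = (8.85×10^-12)(2.290×10^-3)/(3.48×10^-3) = 5.824×10^-12 F.
I_d = C dV/dt = (5.824×10^-12)(2240) = 1.30×10^-8 A.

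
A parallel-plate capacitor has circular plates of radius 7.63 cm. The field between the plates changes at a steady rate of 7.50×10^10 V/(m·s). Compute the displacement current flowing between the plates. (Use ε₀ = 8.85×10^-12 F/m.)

0.0121 A

With a uniform field, Φ_E = EA, so I_d = ε₀ A dE/dt = 0.0121 A.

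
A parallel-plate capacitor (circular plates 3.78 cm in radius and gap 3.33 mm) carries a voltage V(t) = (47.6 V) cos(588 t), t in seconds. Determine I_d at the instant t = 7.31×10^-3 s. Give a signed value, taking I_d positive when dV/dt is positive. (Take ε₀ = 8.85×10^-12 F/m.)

dV/dt = (47.6)(588)·−sin(4.29828) = 2.562×10^4 V/s.
I_d = C dV/dt with C = ε₀A/d = (8.85×10^-12)(4.489×10^-3)/(3.33×10^-3) = 1.193×10^-11 F, so I_d = (1.193×10^-11)(2.562×10^4) = 3.06×10^-7 A.

3.06×10^-7 A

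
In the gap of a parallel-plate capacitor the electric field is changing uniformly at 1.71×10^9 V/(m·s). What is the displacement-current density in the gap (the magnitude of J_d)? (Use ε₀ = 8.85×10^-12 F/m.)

0.0151 A/m²

J_d = ε₀ dE/dt = (8.85×10^-12)(1.71×10^9) = 0.0151 A/m².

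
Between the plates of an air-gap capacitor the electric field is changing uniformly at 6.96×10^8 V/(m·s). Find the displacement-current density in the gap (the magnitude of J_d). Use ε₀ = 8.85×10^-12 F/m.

The displacement-current density is ε₀ ∂E/∂t = (8.85×10^-12)(6.96×10^8) = 6.16×10^-3 A/m².

6.16×10^-3 A/m²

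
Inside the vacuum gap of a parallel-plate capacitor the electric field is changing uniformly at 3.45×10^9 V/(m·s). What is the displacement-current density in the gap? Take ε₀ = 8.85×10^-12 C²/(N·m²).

The displacement-current density is ε₀ ∂E/∂t = (8.85×10^-12)(3.45×10^9) = 0.0305 A/m².

0.0305 A/m²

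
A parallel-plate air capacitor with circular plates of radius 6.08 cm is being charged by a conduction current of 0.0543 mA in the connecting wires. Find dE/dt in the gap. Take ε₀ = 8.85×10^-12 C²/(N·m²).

5.28×10^8 V/(m·s)

The displacement current between the plates equals the conduction current, I_d = 0.0543 mA.
Then dE/dt = I_d/(ε₀A) = 5.28×10^8 V/(m·s).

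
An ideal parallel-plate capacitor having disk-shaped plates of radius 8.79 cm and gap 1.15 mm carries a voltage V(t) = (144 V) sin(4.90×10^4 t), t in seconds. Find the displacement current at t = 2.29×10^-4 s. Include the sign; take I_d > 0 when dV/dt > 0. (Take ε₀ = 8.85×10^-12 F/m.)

dV/dt = (144)(4.90×10^4)·cos(11.221) = 1.577×10^6 V/s.
I_d = C dV/dt with C = ε₀A/d = (8.85×10^-12)(0.02427)/(1.15×10^-3) = 1.868×10^-10 F, so I_d = (1.868×10^-10)(1.577×10^6) = 2.95×10^-4 A.

2.95×10^-4 A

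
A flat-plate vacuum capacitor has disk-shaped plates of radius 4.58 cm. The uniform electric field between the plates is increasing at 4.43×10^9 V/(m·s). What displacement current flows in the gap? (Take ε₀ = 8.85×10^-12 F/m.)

2.58×10^-4 A

With a uniform field, Φ_E = EA, so I_d = ε₀ A dE/dt = 2.58×10^-4 A.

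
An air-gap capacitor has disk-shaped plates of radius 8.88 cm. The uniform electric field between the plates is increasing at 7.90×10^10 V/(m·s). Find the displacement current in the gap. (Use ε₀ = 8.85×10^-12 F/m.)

0.0173 A

With a uniform field, Φ_E = EA, so I_d = ε₀ A dE/dt = 0.0173 A.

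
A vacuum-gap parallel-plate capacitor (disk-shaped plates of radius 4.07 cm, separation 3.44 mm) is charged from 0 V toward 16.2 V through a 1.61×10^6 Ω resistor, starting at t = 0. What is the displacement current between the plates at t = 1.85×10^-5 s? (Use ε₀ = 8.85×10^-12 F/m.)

C = ε₀A/d = (8.85×10^-12)(5.204×10^-3)/(3.44×10^-3) = 1.339×10^-11 F and τ = RC = 2.156×10^-5 s. I_d in the gap equals the RC charging current.
I_d(t) = (V₀/R) e^(−t/τ) = 1.006×10^-5 · e^(−0.8581) = 4.27×10^-6 A.

4.27×10^-6 A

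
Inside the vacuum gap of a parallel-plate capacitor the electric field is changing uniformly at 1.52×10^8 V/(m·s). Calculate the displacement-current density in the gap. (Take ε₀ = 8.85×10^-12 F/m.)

1.35×10^-3 A/m²

The displacement-current density is ε₀ ∂E/∂t = (8.85×10^-12)(1.52×10^8) = 1.35×10^-3 A/m².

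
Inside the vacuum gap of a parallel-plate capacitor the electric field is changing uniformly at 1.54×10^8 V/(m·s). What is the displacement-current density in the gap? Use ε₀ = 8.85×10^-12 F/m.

The displacement-current density is ε₀ ∂E/∂t = (8.85×10^-12)(1.54×10^8) = 1.36×10^-3 A/m².

1.36×10^-3 A/m²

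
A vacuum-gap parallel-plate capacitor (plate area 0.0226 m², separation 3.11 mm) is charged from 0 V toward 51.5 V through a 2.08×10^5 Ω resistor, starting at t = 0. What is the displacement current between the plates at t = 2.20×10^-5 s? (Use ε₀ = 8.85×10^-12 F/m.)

4.78×10^-5 A

C = ε₀A/d = (8.85×10^-12)(0.0226)/(3.11×10^-3) = 6.431×10^-11 F and τ = RC = 1.338×10^-5 s. I_d in the gap equals the RC charging current.
I_d(t) = (V₀/R) e^(−t/τ) = 2.476×10^-4 · e^(−1.644) = 4.78×10^-5 A.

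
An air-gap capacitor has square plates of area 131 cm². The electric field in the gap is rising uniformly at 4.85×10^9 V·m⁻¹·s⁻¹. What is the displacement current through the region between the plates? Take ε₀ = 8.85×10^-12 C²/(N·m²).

The displacement current is ε₀ times dΦ_E/dt = ε₀ A dE/dt = (8.85×10^-12)(0.0131)(4.85×10^9) = 5.62×10^-4 A.

5.62×10^-4 A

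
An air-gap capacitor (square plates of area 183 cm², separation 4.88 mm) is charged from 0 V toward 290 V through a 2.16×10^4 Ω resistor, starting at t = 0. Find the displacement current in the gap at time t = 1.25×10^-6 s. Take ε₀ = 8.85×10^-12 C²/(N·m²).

2.35×10^-3 A

With C = ε₀A/d = (8.85×10^-12)(0.0183)/(4.88×10^-3) = 3.319×10^-11 F, the time constant is τ = RC = 7.169×10^-7 s, so t/τ = 1.744 and e^(−t/τ) = 0.1748.
I_d = I_cond = (V₀/R) e^(−t/τ) = (0.01343)(0.1748) = 2.35×10^-3 A.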